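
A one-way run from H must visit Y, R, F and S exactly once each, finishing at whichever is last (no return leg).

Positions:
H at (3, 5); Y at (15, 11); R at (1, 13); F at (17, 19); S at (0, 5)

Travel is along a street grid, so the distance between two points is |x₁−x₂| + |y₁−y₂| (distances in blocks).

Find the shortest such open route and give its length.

Shortest open route: 38 blocks.

There are 4! = 24 possible orderings.
H→Y→R→F→S: 18+16+22+31 = 87
H→Y→R→S→F: 18+16+9+31 = 74
H→Y→F→R→S: 18+10+22+9 = 59
H→Y→F→S→R: 18+10+31+9 = 68
H→Y→S→R→F: 18+21+9+22 = 70
H→Y→S→F→R: 18+21+31+22 = 92
H→R→Y→F→S: 10+16+10+31 = 67
H→R→Y→S→F: 10+16+21+31 = 78
H→R→F→Y→S: 10+22+10+21 = 63
H→R→F→S→Y: 10+22+31+21 = 84
H→R→S→Y→F: 10+9+21+10 = 50
H→R→S→F→Y: 10+9+31+10 = 60
H→F→Y→R→S: 28+10+16+9 = 63
H→F→Y→S→R: 28+10+21+9 = 68
… (10 more)
H→S→R→Y→F: 3+9+16+10 = 38  ← best
The minimum is 38.
One shortest path: H → S → R → Y → F.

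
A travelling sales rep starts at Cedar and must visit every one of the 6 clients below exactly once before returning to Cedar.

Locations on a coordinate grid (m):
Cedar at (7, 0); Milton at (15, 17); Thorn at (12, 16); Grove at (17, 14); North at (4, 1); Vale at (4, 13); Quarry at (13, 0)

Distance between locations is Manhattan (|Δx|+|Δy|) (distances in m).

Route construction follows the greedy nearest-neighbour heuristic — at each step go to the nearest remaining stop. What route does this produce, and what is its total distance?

At Cedar the remaining stops are North 4, Quarry 6, Vale 16, Thorn 21, Grove 24, Milton 25; go to North.
At North the remaining stops are Quarry 10, Vale 12, Thorn 23, Grove 26, Milton 27; go to Quarry.
At Quarry the remaining stops are Thorn 17, Grove 18, Milton 19, Vale 22; go to Thorn.
At Thorn the remaining stops are Milton 4, Grove 7, Vale 11; go to Milton.
At Milton the remaining stops are Grove 5, Vale 15; go to Grove.
At Grove the remaining stops are Vale 14; go to Vale.
Return Vale→Cedar: 16.
Total = 4 + 10 + 17 + 4 + 5 + 14 + 16 = 70.

70 m along Cedar → North → Quarry → Thorn → Milton → Grove → Vale → Cedar.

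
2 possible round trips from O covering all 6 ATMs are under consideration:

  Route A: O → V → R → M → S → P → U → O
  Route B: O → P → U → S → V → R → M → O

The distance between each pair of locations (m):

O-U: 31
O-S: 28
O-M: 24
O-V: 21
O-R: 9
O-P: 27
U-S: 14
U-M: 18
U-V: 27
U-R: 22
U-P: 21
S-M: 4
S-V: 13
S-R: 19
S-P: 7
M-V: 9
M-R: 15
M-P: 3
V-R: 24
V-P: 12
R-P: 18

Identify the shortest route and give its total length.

Shortest is Route A, total 123 m.

Route A: 21 + 24 + 15 + 4 + 7 + 21 + 31 = 123
Route B: 27 + 21 + 14 + 13 + 24 + 15 + 24 = 138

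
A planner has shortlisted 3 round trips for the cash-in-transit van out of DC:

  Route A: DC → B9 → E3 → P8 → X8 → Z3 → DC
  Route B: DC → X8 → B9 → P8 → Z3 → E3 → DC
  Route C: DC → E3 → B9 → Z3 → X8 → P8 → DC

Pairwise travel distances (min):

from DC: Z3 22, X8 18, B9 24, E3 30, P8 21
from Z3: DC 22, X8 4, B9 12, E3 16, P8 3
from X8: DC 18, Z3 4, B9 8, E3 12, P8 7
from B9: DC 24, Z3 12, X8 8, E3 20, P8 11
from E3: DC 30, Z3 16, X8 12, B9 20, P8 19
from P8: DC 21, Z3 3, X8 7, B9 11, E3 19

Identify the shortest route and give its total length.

Route A: 24 + 20 + 19 + 7 + 4 + 22 = 96
Route B: 18 + 8 + 11 + 3 + 16 + 30 = 86
Route C: 30 + 20 + 12 + 4 + 7 + 21 = 94

86 min — Route B is the shortest.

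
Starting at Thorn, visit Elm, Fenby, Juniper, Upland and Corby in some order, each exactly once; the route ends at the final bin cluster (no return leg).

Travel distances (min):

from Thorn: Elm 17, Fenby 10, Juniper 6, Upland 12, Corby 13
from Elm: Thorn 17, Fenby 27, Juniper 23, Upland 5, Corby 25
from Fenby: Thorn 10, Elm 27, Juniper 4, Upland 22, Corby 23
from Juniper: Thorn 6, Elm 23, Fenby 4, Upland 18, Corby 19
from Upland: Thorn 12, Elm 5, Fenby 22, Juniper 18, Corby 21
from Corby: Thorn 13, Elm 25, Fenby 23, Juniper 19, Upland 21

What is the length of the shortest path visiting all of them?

There are 5! = 120 possible orderings.
Thorn→Elm→Fenby→Juniper→Upland→Corby: 17+27+4+18+21 = 87
Thorn→Elm→Fenby→Juniper→Corby→Upland: 17+27+4+19+21 = 88
Thorn→Elm→Fenby→Upland→Juniper→Corby: 17+27+22+18+19 = 103
Thorn→Elm→Fenby→Upland→Corby→Juniper: 17+27+22+21+19 = 106
Thorn→Elm→Fenby→Corby→Juniper→Upland: 17+27+23+19+18 = 104
Thorn→Elm→Fenby→Corby→Upland→Juniper: 17+27+23+21+18 = 106
Thorn→Elm→Juniper→Fenby→Upland→Corby: 17+23+4+22+21 = 87
Thorn→Elm→Juniper→Fenby→Corby→Upland: 17+23+4+23+21 = 88
Thorn→Elm→Juniper→Upland→Fenby→Corby: 17+23+18+22+23 = 103
Thorn→Elm→Juniper→Upland→Corby→Fenby: 17+23+18+21+23 = 102
Thorn→Elm→Juniper→Corby→Fenby→Upland: 17+23+19+23+22 = 104
Thorn→Elm→Juniper→Corby→Upland→Fenby: 17+23+19+21+22 = 102
Thorn→Elm→Upland→Fenby→Juniper→Corby: 17+5+22+4+19 = 67
Thorn→Elm→Upland→Fenby→Corby→Juniper: 17+5+22+23+19 = 86
… (106 more)
Thorn→Fenby→Juniper→Corby→Upland→Elm: 10+4+19+21+5 = 59  ← best
The minimum is 59.
One shortest path: Thorn → Fenby → Juniper → Corby → Upland → Elm.

59 min — the minimum one-way total.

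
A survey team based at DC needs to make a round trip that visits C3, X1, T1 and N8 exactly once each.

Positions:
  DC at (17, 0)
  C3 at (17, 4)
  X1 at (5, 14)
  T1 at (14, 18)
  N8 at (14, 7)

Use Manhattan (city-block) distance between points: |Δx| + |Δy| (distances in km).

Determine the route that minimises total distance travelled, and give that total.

Shortest round trip = 60 km.

DC→C3→X1→T1→N8→DC: 4+22+13+11+10 = 60
DC→C3→X1→N8→T1→DC: 4+22+16+11+21 = 74
DC→C3→T1→X1→N8→DC: 4+17+13+16+10 = 60
DC→C3→T1→N8→X1→DC: 4+17+11+16+26 = 74
DC→C3→N8→X1→T1→DC: 4+6+16+13+21 = 60
DC→C3→N8→T1→X1→DC: 4+6+11+13+26 = 60
DC→X1→C3→T1→N8→DC: 26+22+17+11+10 = 86
DC→X1→C3→N8→T1→DC: 26+22+6+11+21 = 86
DC→X1→T1→C3→N8→DC: 26+13+17+6+10 = 72
DC→X1→N8→C3→T1→DC: 26+16+6+17+21 = 86
DC→T1→C3→X1→N8→DC: 21+17+22+16+10 = 86
DC→T1→X1→C3→N8→DC: 21+13+22+6+10 = 72
The minimum is 60.
One optimal route: DC → C3 → X1 → T1 → N8 → DC (or its reverse).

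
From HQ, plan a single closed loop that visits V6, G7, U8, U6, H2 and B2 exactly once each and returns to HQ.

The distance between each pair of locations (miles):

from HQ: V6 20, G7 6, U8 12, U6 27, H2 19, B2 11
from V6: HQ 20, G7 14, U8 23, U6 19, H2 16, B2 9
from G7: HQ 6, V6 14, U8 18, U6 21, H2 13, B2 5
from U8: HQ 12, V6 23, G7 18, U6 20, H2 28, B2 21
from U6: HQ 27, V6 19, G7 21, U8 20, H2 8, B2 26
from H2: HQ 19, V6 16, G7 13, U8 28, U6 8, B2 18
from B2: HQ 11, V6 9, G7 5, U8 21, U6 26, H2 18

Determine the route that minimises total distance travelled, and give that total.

76 miles — the shortest possible round trip.

There are 360 distinct closed tours to check (reversals are equivalent).
HQ→V6→G7→U8→U6→H2→B2→HQ: 20+14+18+20+8+18+11 = 109
HQ→V6→G7→U8→U6→B2→H2→HQ: 20+14+18+20+26+18+19 = 135
HQ→V6→G7→U8→H2→U6→B2→HQ: 20+14+18+28+8+26+11 = 125
HQ→V6→G7→U8→H2→B2→U6→HQ: 20+14+18+28+18+26+27 = 151
HQ→V6→G7→U8→B2→U6→H2→HQ: 20+14+18+21+26+8+19 = 126
HQ→V6→G7→U8→B2→H2→U6→HQ: 20+14+18+21+18+8+27 = 126
HQ→V6→G7→U6→U8→H2→B2→HQ: 20+14+21+20+28+18+11 = 132
HQ→V6→G7→U6→U8→B2→H2→HQ: 20+14+21+20+21+18+19 = 133
… (352 more)
HQ→G7→B2→V6→H2→U6→U8→HQ: 6+5+9+16+8+20+12 = 76  ← best
The minimum is 76.
One optimal route: HQ → G7 → B2 → V6 → H2 → U6 → U8 → HQ (or its reverse).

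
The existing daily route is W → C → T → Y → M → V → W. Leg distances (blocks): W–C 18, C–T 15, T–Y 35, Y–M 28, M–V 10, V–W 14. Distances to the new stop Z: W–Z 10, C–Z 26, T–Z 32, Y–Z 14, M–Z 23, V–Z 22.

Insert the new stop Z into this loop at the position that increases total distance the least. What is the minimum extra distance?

Insertion cost between consecutive stops i–j is d(i,Z) + d(Z,j) − d(i,j):
  between W and C: 10 + 26 − 18 = 18
  between C and T: 26 + 32 − 15 = 43
  between T and Y: 32 + 14 − 35 = 11
  between Y and M: 14 + 23 − 28 = 9
  between M and V: 23 + 22 − 10 = 35
  between V and W: 22 + 10 − 14 = 18
Cheapest insertion is between Y and M, adding 9.
New total = 120 + 9 = 129.

Minimum extra distance: 9 blocks, inserting Z between Y and M.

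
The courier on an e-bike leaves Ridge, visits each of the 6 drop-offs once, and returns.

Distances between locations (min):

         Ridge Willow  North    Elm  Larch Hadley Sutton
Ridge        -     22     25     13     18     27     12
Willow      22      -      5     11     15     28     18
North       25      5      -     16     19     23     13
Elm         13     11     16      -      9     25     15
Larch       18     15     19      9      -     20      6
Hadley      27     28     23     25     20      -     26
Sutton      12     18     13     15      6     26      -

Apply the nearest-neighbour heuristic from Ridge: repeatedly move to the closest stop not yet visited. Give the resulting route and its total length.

Total distance 93 min via the nearest-neighbour route Ridge → Sutton → Larch → Elm → Willow → North → Hadley → Ridge.

At Ridge the remaining stops are Sutton 12, Elm 13, Larch 18, Willow 22, North 25, Hadley 27; go to Sutton.
At Sutton the remaining stops are Larch 6, North 13, Elm 15, Willow 18, Hadley 26; go to Larch.
At Larch the remaining stops are Elm 9, Willow 15, North 19, Hadley 20; go to Elm.
At Elm the remaining stops are Willow 11, North 16, Hadley 25; go to Willow.
At Willow the remaining stops are North 5, Hadley 28; go to North.
At North the remaining stops are Hadley 23; go to Hadley.
Return Hadley→Ridge: 27.
Total = 12 + 6 + 9 + 11 + 5 + 23 + 27 = 93.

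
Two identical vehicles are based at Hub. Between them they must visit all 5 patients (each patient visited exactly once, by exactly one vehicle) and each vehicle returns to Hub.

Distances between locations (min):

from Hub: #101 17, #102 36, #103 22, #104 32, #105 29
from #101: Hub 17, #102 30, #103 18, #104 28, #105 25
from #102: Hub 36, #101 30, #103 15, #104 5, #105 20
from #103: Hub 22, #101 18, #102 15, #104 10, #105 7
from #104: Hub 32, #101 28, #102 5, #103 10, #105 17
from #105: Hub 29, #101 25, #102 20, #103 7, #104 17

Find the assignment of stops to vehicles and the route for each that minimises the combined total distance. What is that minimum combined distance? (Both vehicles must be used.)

Check every non-empty split of the stops between the two vehicles; for each half take its own optimal tour:
  {#101} + {#102, #103, #104, #105}: 34 + 86 = 120
  {#102} + {#101, #103, #104, #105}: 72 + 91 = 163
  {#101, #102} + {#103, #104, #105}: 83 + 78 = 161
  {#103} + {#101, #102, #104, #105}: 44 + 98 = 142
  {#101, #103} + {#102, #104, #105}: 57 + 86 = 143
  {#102, #103} + {#101, #104, #105}: 73 + 91 = 164
  … (15 splits in total)
Best: vehicle 1 Hub → #101 → Hub = 34; vehicle 2 Hub → #103 → #104 → #102 → #105 → Hub = 86; combined 120.

Minimum combined distance: 120 min.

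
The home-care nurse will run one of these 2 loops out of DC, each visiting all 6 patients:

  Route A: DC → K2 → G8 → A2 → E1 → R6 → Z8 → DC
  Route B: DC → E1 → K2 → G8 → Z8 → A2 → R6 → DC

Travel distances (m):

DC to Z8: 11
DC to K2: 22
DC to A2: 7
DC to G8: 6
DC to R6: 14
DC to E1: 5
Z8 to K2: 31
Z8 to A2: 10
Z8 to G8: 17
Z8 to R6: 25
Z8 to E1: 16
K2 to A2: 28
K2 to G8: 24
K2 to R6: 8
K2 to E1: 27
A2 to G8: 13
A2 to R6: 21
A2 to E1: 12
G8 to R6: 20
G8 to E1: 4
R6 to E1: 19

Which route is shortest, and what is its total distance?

118 m — Route B is the shortest.

Route A: 22 + 24 + 13 + 12 + 19 + 25 + 11 = 126
Route B: 5 + 27 + 24 + 17 + 10 + 21 + 14 = 118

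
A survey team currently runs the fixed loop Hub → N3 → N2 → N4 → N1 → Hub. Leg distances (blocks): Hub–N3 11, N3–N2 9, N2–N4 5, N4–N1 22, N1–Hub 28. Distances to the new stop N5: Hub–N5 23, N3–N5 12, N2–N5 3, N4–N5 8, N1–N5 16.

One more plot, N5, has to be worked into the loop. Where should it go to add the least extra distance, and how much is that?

Minimum extra distance: 2 blocks, inserting N5 between N4 and N1.

Insertion cost between consecutive stops i–j is d(i,N5) + d(N5,j) − d(i,j):
  between Hub and N3: 23 + 12 − 11 = 24
  between N3 and N2: 12 + 3 − 9 = 6
  between N2 and N4: 3 + 8 − 5 = 6
  between N4 and N1: 8 + 16 − 22 = 2
  between N1 and Hub: 16 + 23 − 28 = 11
Cheapest insertion is between N4 and N1, adding 2.
New total = 75 + 2 = 77.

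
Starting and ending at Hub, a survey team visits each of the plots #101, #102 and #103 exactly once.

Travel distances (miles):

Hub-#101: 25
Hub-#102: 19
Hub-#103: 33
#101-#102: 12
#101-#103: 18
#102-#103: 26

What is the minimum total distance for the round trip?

With 3 stops there are 3!/2 = 3 distinct round trips (a route and its reverse cost the same).
Hub - #101 - #102 - #103 - Hub: 25+12+26+33 = 96
Hub - #101 - #103 - #102 - Hub: 25+18+26+19 = 88
Hub - #102 - #101 - #103 - Hub: 19+12+18+33 = 82
The minimum is 82.
One optimal route: Hub → #102 → #101 → #103 → Hub (or its reverse).

82 miles — the shortest possible round trip.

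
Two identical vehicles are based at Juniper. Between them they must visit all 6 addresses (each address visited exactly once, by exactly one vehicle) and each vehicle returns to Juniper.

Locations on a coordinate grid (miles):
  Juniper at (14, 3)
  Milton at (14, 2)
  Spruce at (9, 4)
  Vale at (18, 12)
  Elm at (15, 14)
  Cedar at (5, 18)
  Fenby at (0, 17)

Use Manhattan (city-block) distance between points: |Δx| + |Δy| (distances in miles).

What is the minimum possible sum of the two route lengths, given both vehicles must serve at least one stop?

68 miles — the smallest possible combined total.

There are 2^5 − 1 = 31 ways to divide the 6 stops into two non-empty groups. For each, the best each vehicle can do is its own shortest tour through its group:
  {Milton} + {Spruce, Vale, Elm, Cedar, Fenby}: 2 + 66 = 68
  {Spruce} + {Milton, Vale, Elm, Cedar, Fenby}: 12 + 68 = 80
  {Milton, Spruce} + {Vale, Elm, Cedar, Fenby}: 14 + 66 = 80
  {Vale} + {Milton, Spruce, Elm, Cedar, Fenby}: 26 + 62 = 88
  {Milton, Vale} + {Spruce, Elm, Cedar, Fenby}: 28 + 60 = 88
  {Spruce, Vale} + {Milton, Elm, Cedar, Fenby}: 36 + 62 = 98
  … (31 splits in total)
Best: vehicle 1 Juniper → Milton → Juniper = 2; vehicle 2 Juniper → Spruce → Cedar → Fenby → Elm → Vale → Juniper = 66; combined 68.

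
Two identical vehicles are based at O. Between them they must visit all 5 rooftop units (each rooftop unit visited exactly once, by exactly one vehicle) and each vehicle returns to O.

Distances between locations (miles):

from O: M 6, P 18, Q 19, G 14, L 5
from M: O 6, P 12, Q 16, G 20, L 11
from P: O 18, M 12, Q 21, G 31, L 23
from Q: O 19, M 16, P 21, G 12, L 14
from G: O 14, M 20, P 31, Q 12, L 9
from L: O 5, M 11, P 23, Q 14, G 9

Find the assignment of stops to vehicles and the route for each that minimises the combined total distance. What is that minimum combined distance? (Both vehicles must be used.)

There are 2^4 − 1 = 15 ways to divide the 5 stops into two non-empty groups. For each, the best each vehicle can do is its own shortest tour through its group:
  {M} + {P, Q, G, L}: 12 + 65 = 77
  {P} + {M, Q, G, L}: 36 + 48 = 84
  {M, P} + {Q, G, L}: 36 + 45 = 81
  {Q} + {M, P, G, L}: 38 + 63 = 101
  {M, Q} + {P, G, L}: 41 + 63 = 104
  {P, Q} + {M, G, L}: 58 + 40 = 98
  … (15 splits in total)
  {M, P, Q, G} + {L}: 65 + 10 = 75  ← best
Best: vehicle 1 O → M → P → Q → G → O = 65; vehicle 2 O → L → O = 10; combined 75.

75 miles — the smallest possible combined total.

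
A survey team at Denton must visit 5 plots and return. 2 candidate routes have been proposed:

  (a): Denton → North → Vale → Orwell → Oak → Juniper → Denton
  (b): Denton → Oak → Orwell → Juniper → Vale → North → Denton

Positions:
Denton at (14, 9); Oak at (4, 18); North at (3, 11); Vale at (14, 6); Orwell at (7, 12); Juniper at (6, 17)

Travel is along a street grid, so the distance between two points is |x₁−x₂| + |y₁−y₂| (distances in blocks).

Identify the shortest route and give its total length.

70 blocks — (a) is the shortest.

(a): 13 + 16 + 13 + 9 + 3 + 16 = 70
(b): 19 + 9 + 6 + 19 + 16 + 13 = 82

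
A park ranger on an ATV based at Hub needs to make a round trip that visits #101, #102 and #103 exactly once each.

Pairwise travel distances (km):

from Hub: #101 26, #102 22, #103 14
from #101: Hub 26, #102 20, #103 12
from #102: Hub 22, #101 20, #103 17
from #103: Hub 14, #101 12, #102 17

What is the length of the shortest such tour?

Hub - #101 - #102 - #103 - Hub: 26+20+17+14 = 77
Hub - #101 - #103 - #102 - Hub: 26+12+17+22 = 77
Hub - #102 - #101 - #103 - Hub: 22+20+12+14 = 68
The minimum is 68.
One optimal route: Hub → #102 → #101 → #103 → Hub (or its reverse).

68 km — the shortest possible round trip.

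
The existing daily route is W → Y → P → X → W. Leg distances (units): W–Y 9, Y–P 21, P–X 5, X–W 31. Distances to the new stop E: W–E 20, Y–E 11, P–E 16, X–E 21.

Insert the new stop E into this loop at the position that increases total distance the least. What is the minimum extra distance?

+6 — insert E between Y and P.

Insertion cost between consecutive stops i–j is d(i,E) + d(E,j) − d(i,j):
  between W and Y: 20 + 11 − 9 = 22
  between Y and P: 11 + 16 − 21 = 6
  between P and X: 16 + 21 − 5 = 32
  between X and W: 21 + 20 − 31 = 10
Cheapest insertion is between Y and P, adding 6.
New total = 66 + 6 = 72.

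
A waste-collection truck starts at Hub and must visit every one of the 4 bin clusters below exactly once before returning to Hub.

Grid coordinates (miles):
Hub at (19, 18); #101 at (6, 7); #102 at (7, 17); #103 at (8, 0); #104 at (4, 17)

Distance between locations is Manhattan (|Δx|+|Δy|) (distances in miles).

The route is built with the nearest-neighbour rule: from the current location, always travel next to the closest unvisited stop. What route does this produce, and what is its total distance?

From Hub: distances to unvisited — #102=13, #104=16, #101=24, #103=29. Nearest is #102 (13).
From #102: distances to unvisited — #104=3, #101=11, #103=18. Nearest is #104 (3).
From #104: distances to unvisited — #101=12, #103=21. Nearest is #101 (12).
From #101: distances to unvisited — #103=9. Nearest is #103 (9).
Return #103→Hub: 29.
Total = 13 + 3 + 12 + 9 + 29 = 66.

Nearest-neighbour total = 66 miles; route Hub → #102 → #104 → #101 → #103 → Hub.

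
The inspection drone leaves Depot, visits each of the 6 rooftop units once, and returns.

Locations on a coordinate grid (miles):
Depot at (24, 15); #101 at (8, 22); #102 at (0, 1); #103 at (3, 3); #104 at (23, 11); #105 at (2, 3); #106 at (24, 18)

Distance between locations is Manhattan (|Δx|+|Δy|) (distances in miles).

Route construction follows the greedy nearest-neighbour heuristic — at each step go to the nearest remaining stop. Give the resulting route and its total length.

Depot → [#106:3 / #104:5 / #101:23 / #103:33 / #105:34 / #102:38] → #106 (3)
#106 → [#104:8 / #101:20 / #103:36 / #105:37 / #102:41] → #104 (8)
#104 → [#101:26 / #103:28 / #105:29 / #102:33] → #101 (26)
#101 → [#103:24 / #105:25 / #102:29] → #103 (24)
#103 → [#105:1 / #102:5] → #105 (1)
#105 → [#102:4] → #102 (4)
Return #102→Depot: 38.
Total = 3 + 8 + 26 + 24 + 1 + 4 + 38 = 104.

Total distance 104 miles via the nearest-neighbour route Depot → #106 → #104 → #101 → #103 → #105 → #102 → Depot.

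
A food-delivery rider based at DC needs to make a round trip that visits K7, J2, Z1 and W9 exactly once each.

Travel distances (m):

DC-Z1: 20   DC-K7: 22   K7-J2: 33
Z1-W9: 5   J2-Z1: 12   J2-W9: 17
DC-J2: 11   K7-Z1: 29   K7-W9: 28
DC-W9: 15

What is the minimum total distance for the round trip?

Shortest round trip = 78 m.

There are 12 distinct closed tours to check (reversals are equivalent).
DC-K7-J2-Z1-W9-DC: 22+33+12+5+15 = 87
DC-K7-J2-W9-Z1-DC: 22+33+17+5+20 = 97
DC-K7-Z1-J2-W9-DC: 22+29+12+17+15 = 95
DC-K7-Z1-W9-J2-DC: 22+29+5+17+11 = 84
DC-K7-W9-J2-Z1-DC: 22+28+17+12+20 = 99
DC-K7-W9-Z1-J2-DC: 22+28+5+12+11 = 78
DC-J2-K7-Z1-W9-DC: 11+33+29+5+15 = 93
DC-J2-K7-W9-Z1-DC: 11+33+28+5+20 = 97
DC-J2-Z1-K7-W9-DC: 11+12+29+28+15 = 95
DC-J2-W9-K7-Z1-DC: 11+17+28+29+20 = 105
DC-Z1-K7-J2-W9-DC: 20+29+33+17+15 = 114
DC-Z1-J2-K7-W9-DC: 20+12+33+28+15 = 108
The minimum is 78.
One optimal route: DC → K7 → W9 → Z1 → J2 → DC (or its reverse).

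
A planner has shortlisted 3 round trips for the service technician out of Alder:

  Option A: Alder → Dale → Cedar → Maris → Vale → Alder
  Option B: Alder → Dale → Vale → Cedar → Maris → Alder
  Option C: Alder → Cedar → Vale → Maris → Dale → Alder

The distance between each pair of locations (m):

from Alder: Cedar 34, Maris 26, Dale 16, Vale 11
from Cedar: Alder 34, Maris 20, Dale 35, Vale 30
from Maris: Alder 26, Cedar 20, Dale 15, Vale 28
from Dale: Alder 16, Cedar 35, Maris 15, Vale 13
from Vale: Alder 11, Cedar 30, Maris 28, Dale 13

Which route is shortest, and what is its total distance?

Option A: 16 + 35 + 20 + 28 + 11 = 110
Option B: 16 + 13 + 30 + 20 + 26 = 105
Option C: 34 + 30 + 28 + 15 + 16 = 123

Shortest is Option B, total 105 m.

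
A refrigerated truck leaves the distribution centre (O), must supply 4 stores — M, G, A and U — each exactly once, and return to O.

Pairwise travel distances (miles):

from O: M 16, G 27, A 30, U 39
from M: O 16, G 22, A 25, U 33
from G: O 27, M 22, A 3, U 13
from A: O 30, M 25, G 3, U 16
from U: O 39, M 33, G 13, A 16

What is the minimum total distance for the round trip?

With 4 stops there are 4!/2 = 12 distinct round trips (a route and its reverse cost the same).
O-M-G-A-U-O: 16+22+3+16+39 = 96
O-M-G-U-A-O: 16+22+13+16+30 = 97
O-M-A-G-U-O: 16+25+3+13+39 = 96
O-M-A-U-G-O: 16+25+16+13+27 = 97
O-M-U-G-A-O: 16+33+13+3+30 = 95
O-M-U-A-G-O: 16+33+16+3+27 = 95
O-G-M-A-U-O: 27+22+25+16+39 = 129
O-G-M-U-A-O: 27+22+33+16+30 = 128
O-G-A-M-U-O: 27+3+25+33+39 = 127
O-G-U-M-A-O: 27+13+33+25+30 = 128
O-A-M-G-U-O: 30+25+22+13+39 = 129
O-A-G-M-U-O: 30+3+22+33+39 = 127
The minimum is 95.
One optimal route: O → M → U → G → A → O (or its reverse).

Shortest round trip = 95 miles.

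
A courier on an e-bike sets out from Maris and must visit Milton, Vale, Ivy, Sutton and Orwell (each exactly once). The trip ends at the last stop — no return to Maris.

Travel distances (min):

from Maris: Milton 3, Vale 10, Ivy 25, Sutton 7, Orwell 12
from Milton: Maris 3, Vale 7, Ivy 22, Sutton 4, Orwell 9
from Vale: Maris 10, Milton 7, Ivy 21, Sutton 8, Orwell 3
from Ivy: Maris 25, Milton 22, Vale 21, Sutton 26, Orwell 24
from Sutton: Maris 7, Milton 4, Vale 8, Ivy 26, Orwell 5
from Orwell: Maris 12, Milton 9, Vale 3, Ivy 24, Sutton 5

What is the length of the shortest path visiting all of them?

There are 5! = 120 possible orderings.
Maris→Milton→Vale→Ivy→Sutton→Orwell: 3+7+21+26+5 = 62
Maris→Milton→Vale→Ivy→Orwell→Sutton: 3+7+21+24+5 = 60
Maris→Milton→Vale→Sutton→Ivy→Orwell: 3+7+8+26+24 = 68
Maris→Milton→Vale→Sutton→Orwell→Ivy: 3+7+8+5+24 = 47
Maris→Milton→Vale→Orwell→Ivy→Sutton: 3+7+3+24+26 = 63
Maris→Milton→Vale→Orwell→Sutton→Ivy: 3+7+3+5+26 = 44
Maris→Milton→Ivy→Vale→Sutton→Orwell: 3+22+21+8+5 = 59
Maris→Milton→Ivy→Vale→Orwell→Sutton: 3+22+21+3+5 = 54
Maris→Milton→Ivy→Sutton→Vale→Orwell: 3+22+26+8+3 = 62
Maris→Milton→Ivy→Sutton→Orwell→Vale: 3+22+26+5+3 = 59
Maris→Milton→Ivy→Orwell→Vale→Sutton: 3+22+24+3+8 = 60
Maris→Milton→Ivy→Orwell→Sutton→Vale: 3+22+24+5+8 = 62
Maris→Milton→Sutton→Vale→Ivy→Orwell: 3+4+8+21+24 = 60
Maris→Milton→Sutton→Vale→Orwell→Ivy: 3+4+8+3+24 = 42
… (106 more)
Maris→Milton→Sutton→Orwell→Vale→Ivy: 3+4+5+3+21 = 36  ← best
The minimum is 36.
One shortest path: Maris → Milton → Sutton → Orwell → Vale → Ivy.

Minimum one-way distance = 36 min.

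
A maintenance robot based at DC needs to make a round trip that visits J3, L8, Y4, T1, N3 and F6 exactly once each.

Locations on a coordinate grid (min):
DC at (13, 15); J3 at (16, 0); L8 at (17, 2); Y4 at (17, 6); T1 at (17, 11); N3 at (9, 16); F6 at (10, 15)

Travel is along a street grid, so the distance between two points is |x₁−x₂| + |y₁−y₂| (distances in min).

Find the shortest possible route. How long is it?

Minimum total distance: 48 min.

There are 360 distinct closed tours to check (reversals are equivalent).
DC → J3 → L8 → Y4 → T1 → N3 → F6 → DC: 18+3+4+5+13+2+3 = 48
DC → J3 → L8 → Y4 → T1 → F6 → N3 → DC: 18+3+4+5+11+2+5 = 48
DC → J3 → L8 → Y4 → N3 → T1 → F6 → DC: 18+3+4+18+13+11+3 = 70
DC → J3 → L8 → Y4 → N3 → F6 → T1 → DC: 18+3+4+18+2+11+8 = 64
DC → J3 → L8 → Y4 → F6 → T1 → N3 → DC: 18+3+4+16+11+13+5 = 70
DC → J3 → L8 → Y4 → F6 → N3 → T1 → DC: 18+3+4+16+2+13+8 = 64
DC → J3 → L8 → T1 → Y4 → N3 → F6 → DC: 18+3+9+5+18+2+3 = 58
DC → J3 → L8 → T1 → Y4 → F6 → N3 → DC: 18+3+9+5+16+2+5 = 58
… (352 more)
The minimum is 48.
One optimal route: DC → J3 → L8 → Y4 → T1 → N3 → F6 → DC (or its reverse).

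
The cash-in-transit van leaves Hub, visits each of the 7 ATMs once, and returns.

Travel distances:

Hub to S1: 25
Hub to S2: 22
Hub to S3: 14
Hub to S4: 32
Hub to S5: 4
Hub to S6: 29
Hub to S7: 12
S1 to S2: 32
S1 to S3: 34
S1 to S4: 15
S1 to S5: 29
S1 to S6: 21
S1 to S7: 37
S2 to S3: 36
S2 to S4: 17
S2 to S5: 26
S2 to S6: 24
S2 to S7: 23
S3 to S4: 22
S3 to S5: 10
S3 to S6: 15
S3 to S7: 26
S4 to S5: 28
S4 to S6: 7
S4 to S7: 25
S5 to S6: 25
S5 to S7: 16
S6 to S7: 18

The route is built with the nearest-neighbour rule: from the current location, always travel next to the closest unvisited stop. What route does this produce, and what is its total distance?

Total distance 118 via the nearest-neighbour route Hub → S5 → S3 → S6 → S4 → S1 → S2 → S7 → Hub.

Hub → [S5:4 / S7:12 / S3:14 / S2:22 / S1:25 / S6:29 / S4:32] → S5 (4)
S5 → [S3:10 / S7:16 / S6:25 / S2:26 / S4:28 / S1:29] → S3 (10)
S3 → [S6:15 / S4:22 / S7:26 / S1:34 / S2:36] → S6 (15)
S6 → [S4:7 / S7:18 / S1:21 / S2:24] → S4 (7)
S4 → [S1:15 / S2:17 / S7:25] → S1 (15)
S1 → [S2:32 / S7:37] → S2 (32)
S2 → [S7:23] → S7 (23)
Return S7→Hub: 12.
Total = 4 + 10 + 15 + 7 + 15 + 32 + 23 + 12 = 118.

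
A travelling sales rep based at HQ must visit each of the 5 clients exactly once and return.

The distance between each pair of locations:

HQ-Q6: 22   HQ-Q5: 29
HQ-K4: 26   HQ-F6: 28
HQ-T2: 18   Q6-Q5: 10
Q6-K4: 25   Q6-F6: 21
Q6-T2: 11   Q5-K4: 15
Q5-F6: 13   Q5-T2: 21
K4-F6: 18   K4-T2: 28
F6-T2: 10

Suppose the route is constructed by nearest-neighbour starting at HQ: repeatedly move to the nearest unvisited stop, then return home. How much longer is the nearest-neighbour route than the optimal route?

Excess over optimum: 9.

From HQ: T2=18, Q6=22, K4=26, F6=28, Q5=29 → choose T2 (18).
From T2: F6=10, Q6=11, Q5=21, K4=28 → choose F6 (10).
From F6: Q5=13, K4=18, Q6=21 → choose Q5 (13).
From Q5: Q6=10, K4=15 → choose Q6 (10).
From Q6: K4=25 → choose K4 (25).
NN route HQ → T2 → F6 → Q5 → Q6 → K4 → HQ costs 102.
Optimal: HQ → Q6 → Q5 → K4 → F6 → T2 → HQ costs 93 (by enumerating all 60 distinct tours).
Excess = 102 − 93 = 9.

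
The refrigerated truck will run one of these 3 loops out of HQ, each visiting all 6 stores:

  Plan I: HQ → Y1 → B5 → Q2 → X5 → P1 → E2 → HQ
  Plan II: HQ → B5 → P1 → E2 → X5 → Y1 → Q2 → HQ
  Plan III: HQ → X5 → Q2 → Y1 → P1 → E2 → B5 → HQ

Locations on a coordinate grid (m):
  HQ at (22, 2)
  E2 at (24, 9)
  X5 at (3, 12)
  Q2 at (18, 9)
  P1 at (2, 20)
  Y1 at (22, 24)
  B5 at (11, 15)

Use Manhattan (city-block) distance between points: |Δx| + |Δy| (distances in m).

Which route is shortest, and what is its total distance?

Plan I: 22 + 20 + 13 + 18 + 9 + 33 + 9 = 124
Plan II: 24 + 14 + 33 + 24 + 31 + 19 + 11 = 156
Plan III: 29 + 18 + 19 + 24 + 33 + 19 + 24 = 166

124 m — Plan I is the shortest.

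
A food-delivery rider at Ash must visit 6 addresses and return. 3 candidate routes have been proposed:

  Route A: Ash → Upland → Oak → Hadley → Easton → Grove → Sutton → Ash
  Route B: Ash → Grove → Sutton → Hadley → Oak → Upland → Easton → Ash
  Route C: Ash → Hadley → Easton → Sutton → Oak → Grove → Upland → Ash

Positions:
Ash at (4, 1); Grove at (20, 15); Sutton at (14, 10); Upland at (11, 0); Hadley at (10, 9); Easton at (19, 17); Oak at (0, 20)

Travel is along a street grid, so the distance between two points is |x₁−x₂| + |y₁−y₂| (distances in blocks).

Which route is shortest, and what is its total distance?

110 blocks — Route A is the shortest.

Route A: 8 + 31 + 21 + 17 + 3 + 11 + 19 = 110
Route B: 30 + 11 + 5 + 21 + 31 + 25 + 31 = 154
Route C: 14 + 17 + 12 + 24 + 25 + 24 + 8 = 124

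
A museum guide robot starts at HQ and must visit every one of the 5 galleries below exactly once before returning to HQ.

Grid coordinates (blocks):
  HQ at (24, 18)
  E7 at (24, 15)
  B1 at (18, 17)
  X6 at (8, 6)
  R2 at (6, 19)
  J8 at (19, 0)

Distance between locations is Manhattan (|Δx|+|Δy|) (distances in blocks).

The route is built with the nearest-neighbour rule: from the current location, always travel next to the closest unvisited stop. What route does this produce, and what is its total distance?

80 blocks along HQ → E7 → B1 → R2 → X6 → J8 → HQ.

At HQ the remaining stops are E7 3, B1 7, R2 19, J8 23, X6 28; go to E7.
At E7 the remaining stops are B1 8, J8 20, R2 22, X6 25; go to B1.
At B1 the remaining stops are R2 14, J8 18, X6 21; go to R2.
At R2 the remaining stops are X6 15, J8 32; go to X6.
At X6 the remaining stops are J8 17; go to J8.
Return J8→HQ: 23.
Total = 3 + 8 + 14 + 15 + 17 + 23 = 80.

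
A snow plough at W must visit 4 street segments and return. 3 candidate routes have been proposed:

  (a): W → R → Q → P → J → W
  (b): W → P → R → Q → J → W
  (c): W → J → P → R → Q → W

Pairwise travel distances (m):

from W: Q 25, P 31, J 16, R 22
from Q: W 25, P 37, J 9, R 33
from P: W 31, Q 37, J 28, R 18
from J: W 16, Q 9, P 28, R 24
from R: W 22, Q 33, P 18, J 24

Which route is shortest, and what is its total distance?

(a): 22 + 33 + 37 + 28 + 16 = 136
(b): 31 + 18 + 33 + 9 + 16 = 107
(c): 16 + 28 + 18 + 33 + 25 = 120

107 m — (b) is the shortest.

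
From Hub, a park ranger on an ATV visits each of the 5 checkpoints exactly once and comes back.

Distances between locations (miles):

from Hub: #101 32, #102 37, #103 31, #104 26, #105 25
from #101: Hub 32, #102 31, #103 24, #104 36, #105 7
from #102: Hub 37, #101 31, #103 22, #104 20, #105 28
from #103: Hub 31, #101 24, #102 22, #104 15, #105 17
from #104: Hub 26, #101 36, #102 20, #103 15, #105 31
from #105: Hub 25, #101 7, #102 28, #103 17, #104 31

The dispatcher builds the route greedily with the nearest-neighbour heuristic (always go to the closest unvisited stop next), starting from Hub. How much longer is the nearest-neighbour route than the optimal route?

From Hub: #105=25, #104=26, #103=31, #101=32, #102=37 → choose #105 (25).
From #105: #101=7, #103=17, #102=28, #104=31 → choose #101 (7).
From #101: #103=24, #102=31, #104=36 → choose #103 (24).
From #103: #104=15, #102=22 → choose #104 (15).
From #104: #102=20 → choose #102 (20).
NN route Hub → #105 → #101 → #103 → #104 → #102 → Hub costs 128.
Optimal: Hub → #101 → #105 → #103 → #102 → #104 → Hub costs 124 (by enumerating all 60 distinct tours).
Excess = 128 − 124 = 4.

Excess over optimum: 4 miles.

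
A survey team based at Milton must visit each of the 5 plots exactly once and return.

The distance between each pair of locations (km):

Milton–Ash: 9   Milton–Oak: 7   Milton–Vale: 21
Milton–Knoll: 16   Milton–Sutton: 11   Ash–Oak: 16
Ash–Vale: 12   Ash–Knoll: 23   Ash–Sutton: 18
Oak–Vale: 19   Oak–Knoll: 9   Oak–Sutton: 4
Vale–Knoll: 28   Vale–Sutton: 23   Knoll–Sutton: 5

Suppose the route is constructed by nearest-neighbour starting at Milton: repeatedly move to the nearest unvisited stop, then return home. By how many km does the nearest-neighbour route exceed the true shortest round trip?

The nearest-neighbour route is 7 km longer than optimal.

From Milton: Oak=7, Ash=9, Sutton=11, Knoll=16, Vale=21 → choose Oak (7).
From Oak: Sutton=4, Knoll=9, Ash=16, Vale=19 → choose Sutton (4).
From Sutton: Knoll=5, Ash=18, Vale=23 → choose Knoll (5).
From Knoll: Ash=23, Vale=28 → choose Ash (23).
From Ash: Vale=12 → choose Vale (12).
NN route Milton → Oak → Sutton → Knoll → Ash → Vale → Milton costs 72.
Optimal: Milton → Ash → Vale → Oak → Knoll → Sutton → Milton costs 65 (by enumerating all 60 distinct tours).
Excess = 72 − 65 = 7.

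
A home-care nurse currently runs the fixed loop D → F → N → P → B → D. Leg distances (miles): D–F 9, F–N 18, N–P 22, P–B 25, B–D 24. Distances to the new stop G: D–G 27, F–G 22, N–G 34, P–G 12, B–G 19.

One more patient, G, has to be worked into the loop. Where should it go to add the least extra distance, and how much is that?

Adding 6 miles by placing G on the P–B leg.

Insertion cost between consecutive stops i–j is d(i,G) + d(G,j) − d(i,j):
  between D and F: 27 + 22 − 9 = 40
  between F and N: 22 + 34 − 18 = 38
  between N and P: 34 + 12 − 22 = 24
  between P and B: 12 + 19 − 25 = 6
  between B and D: 19 + 27 − 24 = 22
Cheapest insertion is between P and B, adding 6.
New total = 98 + 6 = 104.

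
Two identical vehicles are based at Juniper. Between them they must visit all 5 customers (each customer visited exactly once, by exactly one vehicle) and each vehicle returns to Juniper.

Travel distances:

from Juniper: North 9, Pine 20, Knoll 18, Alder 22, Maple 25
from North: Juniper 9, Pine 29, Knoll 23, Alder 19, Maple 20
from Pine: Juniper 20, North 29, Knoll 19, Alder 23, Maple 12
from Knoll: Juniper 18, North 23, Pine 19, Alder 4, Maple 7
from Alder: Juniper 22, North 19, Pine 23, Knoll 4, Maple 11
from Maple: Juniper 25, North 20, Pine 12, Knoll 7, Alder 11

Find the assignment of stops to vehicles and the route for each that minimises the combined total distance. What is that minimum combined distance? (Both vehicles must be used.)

Check every non-empty split of the stops between the two vehicles; for each half take its own optimal tour:
  {North} + {Pine, Knoll, Alder, Maple}: 18 + 65 = 83
  {Pine} + {North, Knoll, Alder, Maple}: 40 + 62 = 102
  {North, Pine} + {Knoll, Alder, Maple}: 58 + 58 = 116
  {Knoll} + {North, Pine, Alder, Maple}: 36 + 71 = 107
  {North, Knoll} + {Pine, Alder, Maple}: 50 + 65 = 115
  {Pine, Knoll} + {North, Alder, Maple}: 57 + 62 = 119
  … (15 splits in total)
Best: vehicle 1 Juniper → North → Juniper = 18; vehicle 2 Juniper → Pine → Maple → Knoll → Alder → Juniper = 65; combined 83.

83 — the smallest possible combined total.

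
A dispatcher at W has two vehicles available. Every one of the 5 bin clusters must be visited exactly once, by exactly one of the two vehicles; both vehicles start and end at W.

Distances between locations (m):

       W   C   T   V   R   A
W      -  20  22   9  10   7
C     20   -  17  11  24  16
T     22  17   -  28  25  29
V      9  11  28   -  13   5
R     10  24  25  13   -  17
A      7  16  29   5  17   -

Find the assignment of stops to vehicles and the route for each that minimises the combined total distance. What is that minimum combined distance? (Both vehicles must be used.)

Check every non-empty split of the stops between the two vehicles; for each half take its own optimal tour:
  {C} + {T, V, R, A}: 40 + 72 = 112
  {T} + {C, V, R, A}: 44 + 57 = 101
  {C, T} + {V, R, A}: 59 + 35 = 94
  {V} + {C, T, R, A}: 18 + 75 = 93
  {C, V} + {T, R, A}: 40 + 71 = 111
  {T, V} + {C, R, A}: 59 + 57 = 116
  … (15 splits in total)
  {R} + {C, T, V, A}: 20 + 62 = 82  ← best
Best: vehicle 1 W → R → W = 20; vehicle 2 W → T → C → V → A → W = 62; combined 82.

82 m — the smallest possible combined total.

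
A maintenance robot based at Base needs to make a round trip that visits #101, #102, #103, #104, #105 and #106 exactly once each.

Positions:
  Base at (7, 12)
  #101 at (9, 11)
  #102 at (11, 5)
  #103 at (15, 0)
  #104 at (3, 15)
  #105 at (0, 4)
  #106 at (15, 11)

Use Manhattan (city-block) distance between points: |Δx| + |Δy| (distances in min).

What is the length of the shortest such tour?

With 6 stops there are 6!/2 = 360 distinct round trips (a route and its reverse cost the same).
Base→#101→#102→#103→#104→#105→#106→Base: 3+8+9+27+14+22+9 = 92
Base→#101→#102→#103→#104→#106→#105→Base: 3+8+9+27+16+22+15 = 100
Base→#101→#102→#103→#105→#104→#106→Base: 3+8+9+19+14+16+9 = 78
Base→#101→#102→#103→#105→#106→#104→Base: 3+8+9+19+22+16+7 = 84
Base→#101→#102→#103→#106→#104→#105→Base: 3+8+9+11+16+14+15 = 76
Base→#101→#102→#103→#106→#105→#104→Base: 3+8+9+11+22+14+7 = 74
Base→#101→#102→#104→#103→#105→#106→Base: 3+8+18+27+19+22+9 = 106
Base→#101→#102→#104→#103→#106→#105→Base: 3+8+18+27+11+22+15 = 104
… (352 more)
Base→#101→#106→#103→#102→#105→#104→Base: 3+6+11+9+12+14+7 = 62  ← best
The minimum is 62.
One optimal route: Base → #101 → #106 → #103 → #102 → #105 → #104 → Base (or its reverse).

Shortest round trip = 62 min.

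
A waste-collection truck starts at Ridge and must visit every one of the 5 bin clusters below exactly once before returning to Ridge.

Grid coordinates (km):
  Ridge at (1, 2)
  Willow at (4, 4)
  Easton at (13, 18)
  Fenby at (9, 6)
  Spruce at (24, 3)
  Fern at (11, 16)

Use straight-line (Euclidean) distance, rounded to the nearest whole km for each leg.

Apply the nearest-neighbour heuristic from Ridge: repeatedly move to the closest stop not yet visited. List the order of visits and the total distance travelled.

From Ridge: distances to unvisited — Willow=4, Fenby=9, Fern=17, Easton=20, Spruce=23. Nearest is Willow (4).
From Willow: distances to unvisited — Fenby=5, Fern=14, Easton=17, Spruce=20. Nearest is Fenby (5).
From Fenby: distances to unvisited — Fern=10, Easton=13, Spruce=15. Nearest is Fern (10).
From Fern: distances to unvisited — Easton=3, Spruce=18. Nearest is Easton (3).
From Easton: distances to unvisited — Spruce=19. Nearest is Spruce (19).
Return Spruce→Ridge: 23.
Total = 4 + 5 + 10 + 3 + 19 + 23 = 64.

Total distance 64 km via the nearest-neighbour route Ridge → Willow → Fenby → Fern → Easton → Spruce → Ridge.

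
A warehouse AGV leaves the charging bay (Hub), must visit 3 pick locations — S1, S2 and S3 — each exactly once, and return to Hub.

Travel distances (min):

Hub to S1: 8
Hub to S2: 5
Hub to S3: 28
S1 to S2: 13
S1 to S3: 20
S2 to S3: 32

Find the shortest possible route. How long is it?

With 3 stops there are 3!/2 = 3 distinct round trips (a route and its reverse cost the same).
Hub - S1 - S2 - S3 - Hub: 8+13+32+28 = 81
Hub - S1 - S3 - S2 - Hub: 8+20+32+5 = 65
Hub - S2 - S1 - S3 - Hub: 5+13+20+28 = 66
The minimum is 65.
One optimal route: Hub → S1 → S3 → S2 → Hub (or its reverse).

65 min — the shortest possible round trip.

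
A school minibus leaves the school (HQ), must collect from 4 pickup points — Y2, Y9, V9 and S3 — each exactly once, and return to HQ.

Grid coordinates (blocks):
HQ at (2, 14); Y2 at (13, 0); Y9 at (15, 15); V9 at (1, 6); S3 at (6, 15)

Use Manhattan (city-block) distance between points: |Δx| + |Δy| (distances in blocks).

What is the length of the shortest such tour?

Minimum total distance: 58 blocks.

HQ-Y2-Y9-V9-S3-HQ: 25+17+23+14+5 = 84
HQ-Y2-Y9-S3-V9-HQ: 25+17+9+14+9 = 74
HQ-Y2-V9-Y9-S3-HQ: 25+18+23+9+5 = 80
HQ-Y2-V9-S3-Y9-HQ: 25+18+14+9+14 = 80
HQ-Y2-S3-Y9-V9-HQ: 25+22+9+23+9 = 88
HQ-Y2-S3-V9-Y9-HQ: 25+22+14+23+14 = 98
HQ-Y9-Y2-V9-S3-HQ: 14+17+18+14+5 = 68
HQ-Y9-Y2-S3-V9-HQ: 14+17+22+14+9 = 76
HQ-Y9-V9-Y2-S3-HQ: 14+23+18+22+5 = 82
HQ-Y9-S3-Y2-V9-HQ: 14+9+22+18+9 = 72
HQ-V9-Y2-Y9-S3-HQ: 9+18+17+9+5 = 58
HQ-V9-Y9-Y2-S3-HQ: 9+23+17+22+5 = 76
The minimum is 58.
One optimal route: HQ → V9 → Y2 → Y9 → S3 → HQ (or its reverse).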